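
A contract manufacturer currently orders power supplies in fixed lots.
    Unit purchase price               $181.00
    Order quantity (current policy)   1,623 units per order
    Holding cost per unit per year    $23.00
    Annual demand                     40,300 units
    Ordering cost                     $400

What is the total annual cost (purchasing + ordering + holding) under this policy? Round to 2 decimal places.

Orders/yr = 40,300/1,623 = 24.831; ordering cost = 24.831 × $400 = $9,932.22
Average inventory = 1,623/2 = 811.5; holding cost = 811.5 × $23 = $18,664.50
Purchase cost = D·C = 40,300 × 181 = $7,294,300.00
Total = $9,932.22 + $18,664.50 + $7,294,300.00 = $7,322,896.72

$7,322,896.72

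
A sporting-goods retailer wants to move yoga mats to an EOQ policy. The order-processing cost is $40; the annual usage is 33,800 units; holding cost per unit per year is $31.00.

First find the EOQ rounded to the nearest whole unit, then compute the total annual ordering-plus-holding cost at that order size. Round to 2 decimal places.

2DS/H = 2·33,800·40/31 = 87,225.81
EOQ = √87,225.81 ≈ 295.34 → Q = 295 units
Ordering: D/Q × S = 33,800/295 × $40 = $4,583.05
Holding:  Q/2 × H = 295/2 × $31 = $4,572.50
Total = $4,583.05 + $4,572.50 = $9,155.55

$9,155.55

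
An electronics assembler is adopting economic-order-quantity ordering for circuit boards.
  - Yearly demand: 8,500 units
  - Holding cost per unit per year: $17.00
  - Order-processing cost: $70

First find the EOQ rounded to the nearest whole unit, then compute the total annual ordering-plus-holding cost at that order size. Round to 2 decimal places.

$4,497.78

Q* = √(2·D·S / H) = √(2·8,500·70 / 17) = √70,000.0 ≈ 264.58 → Q = 265 units
Annual ordering cost = (D/Q)·S = (8,500/265) × 70 = $2,245.28
Annual holding cost  = (Q/2)·H = (265/2) × 17 = $2,252.50
Total = $2,245.28 + $2,252.50 = $4,497.78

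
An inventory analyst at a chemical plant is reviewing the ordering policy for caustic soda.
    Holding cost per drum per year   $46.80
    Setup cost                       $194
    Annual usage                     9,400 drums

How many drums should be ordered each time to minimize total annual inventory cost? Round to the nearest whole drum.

279 drums

Optimal lot size Q* = (2 × 9,400 × $194 / $46.8)^½ ≈ 279.16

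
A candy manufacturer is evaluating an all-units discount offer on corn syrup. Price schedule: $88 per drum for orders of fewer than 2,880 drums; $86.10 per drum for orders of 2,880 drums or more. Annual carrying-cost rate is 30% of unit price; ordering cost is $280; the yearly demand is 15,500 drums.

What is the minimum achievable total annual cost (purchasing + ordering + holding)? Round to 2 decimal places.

H₁ = 30%×$88 = $26.4000;  H₂ = 30%×$86.10 = $25.8300
EOQ₁ = √(2×15,500×280/26.4000) = 573.40  (< 2,880, feasible at tier 1)
EOQ₂ = √(2×15,500×280/25.8300) = 579.69  (< 2,880 → use Q = 2,880 at tier-2 price)
TC(tier 1 (EOQ₁), Q≈573.4) = $1,379,137.77
TC(tier 2, Q≈2,880.0) = $1,373,252.14
Minimum at tier 2: $1,373,252.14

$1,373,252.14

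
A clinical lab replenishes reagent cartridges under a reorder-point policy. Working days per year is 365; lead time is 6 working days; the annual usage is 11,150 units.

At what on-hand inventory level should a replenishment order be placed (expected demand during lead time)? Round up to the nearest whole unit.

184 units

Daily demand d = 11,150 / 365 = 30.548 units/day
Demand during lead time = 30.548 × 6 = 183.29
Reorder point = 183.29 → round up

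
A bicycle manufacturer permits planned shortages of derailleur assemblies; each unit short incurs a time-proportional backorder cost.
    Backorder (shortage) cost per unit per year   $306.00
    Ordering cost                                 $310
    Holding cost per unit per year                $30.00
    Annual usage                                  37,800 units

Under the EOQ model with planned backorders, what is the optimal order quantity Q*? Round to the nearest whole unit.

926 units

Q* = √(2DS/H) · √((H + b)/b)
   = √(2 × 37,800 × 310 / 30) · √((30 + 306) / 306)
   = 883.855 × 1.0479 ≈ 926.17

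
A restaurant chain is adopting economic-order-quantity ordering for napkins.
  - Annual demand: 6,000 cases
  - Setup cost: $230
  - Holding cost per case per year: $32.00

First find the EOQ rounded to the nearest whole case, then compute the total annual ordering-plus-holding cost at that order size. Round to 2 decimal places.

$9,397.88

EOQ = √(2DS/H) = √(2 × 6,000 × 230 / 32)
    = √(86,250.00) ≈ 293.68 → Q = 294 cases
Orders/yr = 6,000/294 = 20.408; ordering cost = 20.408 × $230 = $4,693.88
Average inventory = 294/2 = 147; holding cost = 147 × $32 = $4,704.00
Total = $4,693.88 + $4,704.00 = $9,397.88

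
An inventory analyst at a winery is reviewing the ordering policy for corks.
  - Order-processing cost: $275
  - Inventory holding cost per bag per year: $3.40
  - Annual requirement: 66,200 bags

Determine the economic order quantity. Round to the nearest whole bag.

3,272 bags

Q* = √(2·D·S / H) = √(2·66,200·275 / 3.4) = √10,708,823.5 ≈ 3,272.43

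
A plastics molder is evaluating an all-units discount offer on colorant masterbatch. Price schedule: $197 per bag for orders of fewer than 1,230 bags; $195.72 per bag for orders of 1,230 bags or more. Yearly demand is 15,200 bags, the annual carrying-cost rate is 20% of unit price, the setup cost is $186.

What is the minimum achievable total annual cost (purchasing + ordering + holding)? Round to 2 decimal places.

H₁ = 20%×$197 = $39.4000;  H₂ = 20%×$195.72 = $39.1440
EOQ₁ = √(2×15,200×186/39.4000) = 378.83  (< 1,230, feasible at tier 1)
EOQ₂ = √(2×15,200×186/39.1440) = 380.07  (< 1,230 → use Q = 1,230 at tier-2 price)
TC(tier 1 (EOQ₁), Q≈378.8) = $3,009,325.93
TC(tier 2, Q≈1,230.0) = $3,001,316.10
Minimum at tier 2: $3,001,316.10

$3,001,316.10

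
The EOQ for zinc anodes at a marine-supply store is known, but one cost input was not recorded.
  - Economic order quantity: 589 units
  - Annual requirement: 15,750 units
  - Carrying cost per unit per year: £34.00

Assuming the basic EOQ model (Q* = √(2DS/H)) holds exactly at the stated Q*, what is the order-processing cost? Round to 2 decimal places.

£374.45

Since Q* = (2DS/H)^½, squaring gives Q*²·H = 2DS.
S = Q²H / (2D) = 589² × 34 / (2 × 15,750) = 374.4544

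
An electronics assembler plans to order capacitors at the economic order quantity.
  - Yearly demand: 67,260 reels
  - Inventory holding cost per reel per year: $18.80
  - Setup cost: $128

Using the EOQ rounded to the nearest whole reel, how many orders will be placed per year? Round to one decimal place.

70.3 orders per year

2DS/H = 2·67,260·128/18.8 = 915,880.85
EOQ = √915,880.85 ≈ 957.02 → Q = 957
N = D/Q = 67,260/957 ≈ 70.282 orders/yr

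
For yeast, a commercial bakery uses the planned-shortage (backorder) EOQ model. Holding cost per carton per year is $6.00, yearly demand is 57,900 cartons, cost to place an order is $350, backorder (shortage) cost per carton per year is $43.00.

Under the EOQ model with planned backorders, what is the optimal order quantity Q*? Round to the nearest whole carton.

Basic EOQ = √(2·57,900·350/6) = 2,599.038
Backorder adjustment √((H+b)/b) = √((6+43)/43) = 1.0675
Q* = 2,599.038 × 1.0675 ≈ 2,774.45

2,774 cartons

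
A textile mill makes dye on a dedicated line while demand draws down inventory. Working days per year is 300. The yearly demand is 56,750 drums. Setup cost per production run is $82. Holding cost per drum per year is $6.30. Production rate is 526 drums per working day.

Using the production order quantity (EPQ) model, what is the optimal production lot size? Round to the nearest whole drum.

d = 56,750/300 = 189.1667 drums/day;  effective holding cost H(1 − d/p) = 6.3·(1 − 189.1667/526) = 4.03432
Q* = √(2DS / H_eff) = √(2·56,750·82 / 4.03432) ≈ 1,518.87

1,519 drums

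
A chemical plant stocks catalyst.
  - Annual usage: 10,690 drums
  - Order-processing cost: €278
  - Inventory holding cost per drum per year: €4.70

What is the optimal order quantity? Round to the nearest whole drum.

Optimal lot size Q* = (2 × 10,690 × €278 / €4.7)^½ ≈ 1,124.55

1,125 drums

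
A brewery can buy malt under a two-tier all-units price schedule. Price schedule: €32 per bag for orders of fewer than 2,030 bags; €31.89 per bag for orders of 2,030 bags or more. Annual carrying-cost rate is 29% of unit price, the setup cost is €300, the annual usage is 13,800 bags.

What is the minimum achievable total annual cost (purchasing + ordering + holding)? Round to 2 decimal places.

€450,365.75

H₁ = 29%×€32 = €9.2800;  H₂ = 29%×€31.89 = €9.2481
EOQ₁ = √(2×13,800×300/9.2800) = 944.59  (< 2,030, feasible at tier 1)
EOQ₂ = √(2×13,800×300/9.2481) = 946.21  (< 2,030 → use Q = 2,030 at tier-2 price)
TC(tier 1 (EOQ₁), Q≈944.6) = €450,365.75
TC(tier 2, Q≈2,030.0) = €451,508.23
Minimum at tier 1 (EOQ₁): €450,365.75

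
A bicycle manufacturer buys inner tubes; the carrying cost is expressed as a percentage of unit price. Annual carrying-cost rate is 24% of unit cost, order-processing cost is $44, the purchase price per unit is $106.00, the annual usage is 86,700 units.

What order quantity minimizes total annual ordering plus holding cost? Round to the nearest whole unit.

548 units

Carrying cost H = $106 × 24% = $25.4400/unit/yr
Q* = √(2·D·S / H) = √(2·86,700·44 / 25.44) = √299,905.7 ≈ 547.64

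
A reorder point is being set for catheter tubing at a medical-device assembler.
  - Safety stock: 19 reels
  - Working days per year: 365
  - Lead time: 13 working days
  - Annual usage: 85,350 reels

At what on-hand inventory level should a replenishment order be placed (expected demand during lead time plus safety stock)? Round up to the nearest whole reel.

3,059 reels

Daily demand d = 85,350 / 365 = 233.836 reels/day
Demand during lead time = 233.836 × 13 = 3,039.86
Reorder point = 3,039.86 + 19 = 3,058.86 → round up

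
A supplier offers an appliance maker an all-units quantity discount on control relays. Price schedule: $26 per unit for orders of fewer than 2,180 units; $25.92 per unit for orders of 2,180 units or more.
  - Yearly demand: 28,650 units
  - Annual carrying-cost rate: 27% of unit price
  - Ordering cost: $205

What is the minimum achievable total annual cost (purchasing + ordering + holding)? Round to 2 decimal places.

H₁ = 27%×$26 = $7.0200;  H₂ = 27%×$25.92 = $6.9984
EOQ₁ = √(2×28,650×205/7.0200) = 1,293.56  (< 2,180, feasible at tier 1)
EOQ₂ = √(2×28,650×205/6.9984) = 1,295.55  (< 2,180 → use Q = 2,180 at tier-2 price)
TC(tier 1 (EOQ₁), Q≈1,293.6) = $753,980.77
TC(tier 2, Q≈2,180.0) = $752,930.41
Minimum at tier 2: $752,930.41

$752,930.41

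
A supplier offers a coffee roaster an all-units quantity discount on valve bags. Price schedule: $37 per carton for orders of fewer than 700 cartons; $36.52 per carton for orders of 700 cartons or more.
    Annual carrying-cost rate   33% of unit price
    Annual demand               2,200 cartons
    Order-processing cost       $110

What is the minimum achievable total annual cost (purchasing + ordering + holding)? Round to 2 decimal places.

$83,830.98

H₁ = 33%×$37 = $12.2100;  H₂ = 33%×$36.52 = $12.0516
EOQ₁ = √(2×2,200×110/12.2100) = 199.10  (< 700, feasible at tier 1)
EOQ₂ = √(2×2,200×110/12.0516) = 200.40  (< 700 → use Q = 700 at tier-2 price)
TC(tier 1 (EOQ₁), Q≈199.1) = $83,830.98
TC(tier 2, Q≈700.0) = $84,907.77
Minimum at tier 1 (EOQ₁): $83,830.98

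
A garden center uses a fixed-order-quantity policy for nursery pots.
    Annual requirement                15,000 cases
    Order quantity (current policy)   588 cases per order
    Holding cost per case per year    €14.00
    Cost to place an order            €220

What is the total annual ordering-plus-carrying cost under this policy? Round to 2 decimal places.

€9,728.24

Ordering: D/Q × S = 15,000/588 × €220 = €5,612.24
Holding:  Q/2 × H = 588/2 × €14 = €4,116.00
Total = €5,612.24 + €4,116.00 = €9,728.24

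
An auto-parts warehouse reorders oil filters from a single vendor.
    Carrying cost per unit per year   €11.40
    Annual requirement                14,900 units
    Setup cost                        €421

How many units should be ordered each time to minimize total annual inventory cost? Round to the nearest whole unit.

1,049 units

2DS/H = 2·14,900·421/11.4 = 1,100,508.77
EOQ = √1,100,508.77 ≈ 1,049.05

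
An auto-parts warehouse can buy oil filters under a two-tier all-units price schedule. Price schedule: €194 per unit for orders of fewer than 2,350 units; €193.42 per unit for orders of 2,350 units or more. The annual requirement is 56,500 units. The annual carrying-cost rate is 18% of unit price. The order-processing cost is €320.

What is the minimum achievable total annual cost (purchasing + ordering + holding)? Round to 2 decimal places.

€10,976,831.95

H₁ = 18%×€194 = €34.9200;  H₂ = 18%×€193.42 = €34.8156
EOQ₁ = √(2×56,500×320/34.9200) = 1,017.60  (< 2,350, feasible at tier 1)
EOQ₂ = √(2×56,500×320/34.8156) = 1,019.12  (< 2,350 → use Q = 2,350 at tier-2 price)
TC(tier 1 (EOQ₁), Q≈1,017.6) = €10,996,534.59
TC(tier 2, Q≈2,350.0) = €10,976,831.95
Minimum at tier 2: €10,976,831.95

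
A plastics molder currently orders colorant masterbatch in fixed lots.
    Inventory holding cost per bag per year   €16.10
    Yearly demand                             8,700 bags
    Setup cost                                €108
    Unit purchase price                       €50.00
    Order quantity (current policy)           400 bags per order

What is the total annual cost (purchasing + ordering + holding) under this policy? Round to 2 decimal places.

€440,569.00

Annual ordering cost = (D/Q)·S = (8,700/400) × 108 = €2,349.00
Annual holding cost  = (Q/2)·H = (400/2) × 16.1 = €3,220.00
Purchase cost = D·C = 8,700 × 50 = €435,000.00
Total = €2,349.00 + €3,220.00 + €435,000.00 = €440,569.00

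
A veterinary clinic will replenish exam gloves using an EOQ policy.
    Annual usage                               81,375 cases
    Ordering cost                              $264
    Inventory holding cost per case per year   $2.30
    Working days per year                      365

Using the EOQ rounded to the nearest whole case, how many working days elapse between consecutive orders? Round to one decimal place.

19.4 days

2DS/H = 2·81,375·264/2.3 = 18,680,869.57
EOQ = √18,680,869.57 ≈ 4,322.14 → Q = 4,322 cases
T = Q/D × 365 days = 4,322/81,375 × 365 = 19.386 days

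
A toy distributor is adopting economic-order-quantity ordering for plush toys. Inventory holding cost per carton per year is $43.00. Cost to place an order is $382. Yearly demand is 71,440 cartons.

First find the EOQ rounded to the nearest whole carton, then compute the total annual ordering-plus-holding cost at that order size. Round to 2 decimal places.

Q* = √(2·D·S / H) = √(2·71,440·382 / 43) = √1,269,306.0 ≈ 1,126.63 → Q = 1,127 cartons
Annual ordering cost = (D/Q)·S = (71,440/1,127) × 382 = $24,214.80
Annual holding cost  = (Q/2)·H = (1,127/2) × 43 = $24,230.50
Total = $24,214.80 + $24,230.50 = $48,445.30

$48,445.30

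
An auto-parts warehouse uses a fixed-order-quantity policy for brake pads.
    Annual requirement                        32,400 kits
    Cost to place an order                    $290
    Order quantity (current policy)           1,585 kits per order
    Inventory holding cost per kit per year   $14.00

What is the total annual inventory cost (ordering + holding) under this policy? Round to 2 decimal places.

Orders/yr = 32,400/1,585 = 20.442; ordering cost = 20.442 × $290 = $5,928.08
Average inventory = 1,585/2 = 792.5; holding cost = 792.5 × $14 = $11,095.00
Total = $5,928.08 + $11,095.00 = $17,023.08

$17,023.08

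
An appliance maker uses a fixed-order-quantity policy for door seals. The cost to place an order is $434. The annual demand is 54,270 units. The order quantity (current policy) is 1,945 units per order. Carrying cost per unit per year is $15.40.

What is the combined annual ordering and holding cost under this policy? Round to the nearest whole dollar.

Orders/yr = 54,270/1,945 = 27.902; ordering cost = 27.902 × $434 = $12,109.60
Average inventory = 1,945/2 = 972.5; holding cost = 972.5 × $15.4 = $14,976.50
Total = $12,109.60 + $14,976.50 = $27,086.10

$27,086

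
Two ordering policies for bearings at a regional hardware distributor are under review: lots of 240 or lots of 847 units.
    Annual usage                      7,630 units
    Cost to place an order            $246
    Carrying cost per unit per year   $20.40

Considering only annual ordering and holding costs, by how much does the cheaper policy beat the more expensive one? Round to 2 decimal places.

$586.68

Annual cost at Q: ordering D·S/Q plus holding Q·H/2.
TC(240) = (7,630/240)×246 + (240/2)×20.4 = $10,268.75
TC(847) = (7,630/847)×246 + (847/2)×20.4 = $10,855.43
Lots of 240 are cheaper by $586.68.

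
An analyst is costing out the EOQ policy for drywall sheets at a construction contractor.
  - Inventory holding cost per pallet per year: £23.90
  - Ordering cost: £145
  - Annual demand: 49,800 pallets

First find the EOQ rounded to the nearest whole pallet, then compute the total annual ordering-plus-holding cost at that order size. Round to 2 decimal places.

2DS/H = 2·49,800·145/23.9 = 604,267.78
EOQ = √604,267.78 ≈ 777.35 → Q = 777 pallets
Annual ordering cost = (D/Q)·S = (49,800/777) × 145 = £9,293.44
Annual holding cost  = (Q/2)·H = (777/2) × 23.9 = £9,285.15
Total = £9,293.44 + £9,285.15 = £18,578.59

£18,578.59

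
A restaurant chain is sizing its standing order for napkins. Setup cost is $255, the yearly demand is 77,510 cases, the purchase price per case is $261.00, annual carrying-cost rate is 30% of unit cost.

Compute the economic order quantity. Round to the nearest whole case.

711 cases

Holding cost per case per year: H = 30% × $261 = $78.3000
EOQ = √(2DS/H) = √(2 × 77,510 × 255 / 78.3)
    = √(504,854.41) ≈ 710.53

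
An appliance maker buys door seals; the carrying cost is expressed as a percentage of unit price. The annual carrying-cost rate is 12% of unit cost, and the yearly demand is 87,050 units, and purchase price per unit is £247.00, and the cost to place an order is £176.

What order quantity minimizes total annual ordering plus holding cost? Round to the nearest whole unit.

1,017 units

Holding cost per unit per year: H = 12% × £247 = £29.6400
Q* = √(2·D·S / H) = √(2·87,050·176 / 29.64) = √1,033,792.2 ≈ 1,016.76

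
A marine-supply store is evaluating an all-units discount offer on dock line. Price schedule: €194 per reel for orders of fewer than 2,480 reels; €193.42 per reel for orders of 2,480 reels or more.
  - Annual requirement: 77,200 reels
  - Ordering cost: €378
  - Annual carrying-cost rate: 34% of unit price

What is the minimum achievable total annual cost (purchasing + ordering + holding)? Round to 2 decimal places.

€15,025,336.65

H₁ = 34%×€194 = €65.9600;  H₂ = 34%×€193.42 = €65.7628
EOQ₁ = √(2×77,200×378/65.9600) = 940.65  (< 2,480, feasible at tier 1)
EOQ₂ = √(2×77,200×378/65.7628) = 942.06  (< 2,480 → use Q = 2,480 at tier-2 price)
TC(tier 1 (EOQ₁), Q≈940.7) = €15,038,845.44
TC(tier 2, Q≈2,480.0) = €15,025,336.65
Minimum at tier 2: €15,025,336.65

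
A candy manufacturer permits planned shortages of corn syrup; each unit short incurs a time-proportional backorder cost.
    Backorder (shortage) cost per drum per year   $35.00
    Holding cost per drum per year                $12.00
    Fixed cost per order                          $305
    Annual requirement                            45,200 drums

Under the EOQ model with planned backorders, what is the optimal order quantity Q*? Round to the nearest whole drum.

1,757 drums

Q* = √(2DS/H) · √((H + b)/b)
   = √(2 × 45,200 × 305 / 12) · √((12 + 35) / 35)
   = 1,515.806 × 1.1588 ≈ 1,756.54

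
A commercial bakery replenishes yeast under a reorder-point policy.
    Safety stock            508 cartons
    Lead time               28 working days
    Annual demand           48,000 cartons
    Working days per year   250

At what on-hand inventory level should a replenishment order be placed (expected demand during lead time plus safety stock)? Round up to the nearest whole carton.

Daily demand d = 48,000 / 250 = 192.000 cartons/day
Demand during lead time = 192.000 × 28 = 5,376.00
Reorder point = 5,376.00 + 508 = 5,884.00 → round up

5,884 cartons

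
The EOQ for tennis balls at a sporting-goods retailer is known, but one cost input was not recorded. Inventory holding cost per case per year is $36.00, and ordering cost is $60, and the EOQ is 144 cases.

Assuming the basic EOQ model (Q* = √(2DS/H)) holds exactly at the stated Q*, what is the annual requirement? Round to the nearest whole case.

Since Q* = (2DS/H)^½, squaring gives Q*²·H = 2DS.
D = Q²H / (2S) = 144² × 36 / (2 × 60) = 6,220.80

6,221 cases per year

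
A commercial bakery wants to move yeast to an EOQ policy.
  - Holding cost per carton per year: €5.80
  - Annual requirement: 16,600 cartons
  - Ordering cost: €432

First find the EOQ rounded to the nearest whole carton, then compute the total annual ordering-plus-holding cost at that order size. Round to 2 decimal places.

€9,120.63

Q* = √(2·D·S / H) = √(2·16,600·432 / 5.8) = √2,472,827.6 ≈ 1,572.52 → Q = 1,573 cartons
Annual ordering cost = (D/Q)·S = (16,600/1,573) × 432 = €4,558.93
Annual holding cost  = (Q/2)·H = (1,573/2) × 5.8 = €4,561.70
Total = €4,558.93 + €4,561.70 = €9,120.63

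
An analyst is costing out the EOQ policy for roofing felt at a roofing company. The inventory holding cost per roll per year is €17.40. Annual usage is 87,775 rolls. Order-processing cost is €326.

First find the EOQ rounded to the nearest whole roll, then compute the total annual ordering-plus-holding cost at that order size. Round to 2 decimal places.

Q* = √(2·D·S / H) = √(2·87,775·326 / 17.4) = √3,289,040.2 ≈ 1,813.57 → Q = 1,814 rolls
Orders/yr = 87,775/1,814 = 48.388; ordering cost = 48.388 × €326 = €15,774.34
Average inventory = 1,814/2 = 907; holding cost = 907 × €17.4 = €15,781.80
Total = €15,774.34 + €15,781.80 = €31,556.14

€31,556.14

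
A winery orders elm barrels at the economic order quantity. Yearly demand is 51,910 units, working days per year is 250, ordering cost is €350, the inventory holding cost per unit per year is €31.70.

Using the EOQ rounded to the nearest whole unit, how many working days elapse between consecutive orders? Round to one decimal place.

5.2 days

2DS/H = 2·51,910·350/31.7 = 1,146,277.60
EOQ = √1,146,277.60 ≈ 1,070.64 → Q = 1,071 units
Cycle time = (working days × Q)/D = (250 × 1,071) / 51,910 = 5.158 days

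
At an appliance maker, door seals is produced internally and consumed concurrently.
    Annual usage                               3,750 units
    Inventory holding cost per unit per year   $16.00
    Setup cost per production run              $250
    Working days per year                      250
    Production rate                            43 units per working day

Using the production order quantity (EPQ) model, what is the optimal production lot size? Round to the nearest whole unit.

424 units

Daily demand d = 3,750/250 = 15.000; p = 43; 1 − d/p = 0.65116
EPQ = √(2DS / (H(1 − d/p)))
    = √(2 × 3,750 × 250 / (16 × 0.65116)) ≈ 424.22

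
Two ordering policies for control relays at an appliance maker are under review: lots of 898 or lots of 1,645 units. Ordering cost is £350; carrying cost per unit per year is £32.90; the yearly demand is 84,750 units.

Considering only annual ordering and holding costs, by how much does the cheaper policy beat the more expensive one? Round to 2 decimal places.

£2,711.67

Annual cost at Q: ordering D·S/Q plus holding Q·H/2.
TC(898) = (84,750/898)×350 + (898/2)×32.9 = £47,803.84
TC(1,645) = (84,750/1,645)×350 + (1,645/2)×32.9 = £45,092.16
|ΔTC| = |£47,803.84 − £45,092.16| = £2,711.67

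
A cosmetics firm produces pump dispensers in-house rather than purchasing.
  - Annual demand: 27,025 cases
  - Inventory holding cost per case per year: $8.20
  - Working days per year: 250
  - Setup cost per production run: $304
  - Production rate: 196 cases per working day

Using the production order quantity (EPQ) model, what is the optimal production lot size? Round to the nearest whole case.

2,114 cases

Daily demand d = 27,025/250 = 108.100; p = 196; 1 − d/p = 0.44847
EPQ = √(2DS / (H(1 − d/p)))
    = √(2 × 27,025 × 304 / (8.2 × 0.44847)) ≈ 2,113.79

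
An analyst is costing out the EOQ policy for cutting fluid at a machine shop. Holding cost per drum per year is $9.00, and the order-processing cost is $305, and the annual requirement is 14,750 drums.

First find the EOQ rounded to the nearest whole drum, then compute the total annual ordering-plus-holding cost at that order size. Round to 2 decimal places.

Optimal lot size Q* = (2 × 14,750 × $305 / $9)^½ ≈ 999.86 → Q = 1,000 drums
Ordering: D/Q × S = 14,750/1,000 × $305 = $4,498.75
Holding:  Q/2 × H = 1,000/2 × $9 = $4,500.00
Total = $4,498.75 + $4,500.00 = $8,998.75

$8,998.75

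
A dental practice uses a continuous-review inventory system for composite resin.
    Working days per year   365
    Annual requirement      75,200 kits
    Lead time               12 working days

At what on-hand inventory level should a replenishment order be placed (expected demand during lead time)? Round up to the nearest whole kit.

Daily demand d = 75,200 / 365 = 206.027 kits/day
Demand during lead time = 206.027 × 12 = 2,472.33
Reorder point = 2,472.33 → round up

2,473 kits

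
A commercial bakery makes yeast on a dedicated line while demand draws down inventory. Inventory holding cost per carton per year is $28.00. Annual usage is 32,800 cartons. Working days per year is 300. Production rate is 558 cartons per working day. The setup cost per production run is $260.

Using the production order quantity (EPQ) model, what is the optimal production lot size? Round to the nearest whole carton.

870 cartons

Daily demand d = 32,800/300 = 109.333; p = 558; 1 − d/p = 0.80406
EPQ = √(2DS / (H(1 − d/p)))
    = √(2 × 32,800 × 260 / (28 × 0.80406)) ≈ 870.39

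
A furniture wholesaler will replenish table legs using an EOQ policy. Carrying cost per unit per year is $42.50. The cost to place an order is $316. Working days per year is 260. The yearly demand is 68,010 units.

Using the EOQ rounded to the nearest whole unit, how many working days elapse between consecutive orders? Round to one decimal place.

3.8 days

Optimal lot size Q* = (2 × 68,010 × $316 / $42.5)^½ ≈ 1,005.66 → Q = 1,006 units
T = Q/D × 260 days = 1,006/68,010 × 260 = 3.846 days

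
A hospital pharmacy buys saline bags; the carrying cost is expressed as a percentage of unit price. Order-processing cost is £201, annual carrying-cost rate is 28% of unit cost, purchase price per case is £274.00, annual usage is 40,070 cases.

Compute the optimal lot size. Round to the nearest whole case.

458 cases

Carrying cost H = £274 × 28% = £76.7200/case/yr
EOQ = √(2DS/H) = √(2 × 40,070 × 201 / 76.72)
    = √(209,960.11) ≈ 458.21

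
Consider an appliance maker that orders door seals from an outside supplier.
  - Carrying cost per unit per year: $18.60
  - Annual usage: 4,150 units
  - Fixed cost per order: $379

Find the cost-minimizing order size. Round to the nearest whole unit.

411 units

2DS/H = 2·4,150·379/18.6 = 169,123.66
EOQ = √169,123.66 ≈ 411.25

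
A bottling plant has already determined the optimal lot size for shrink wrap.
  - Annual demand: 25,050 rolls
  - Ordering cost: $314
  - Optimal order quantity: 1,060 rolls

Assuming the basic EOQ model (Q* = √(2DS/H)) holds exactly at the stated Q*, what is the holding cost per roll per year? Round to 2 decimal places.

$14.00

EOQ relation: Q² = 2DS/H, so rearrange for the unknown.
H = 2DS / Q² = 2 × 25,050 × 314 / 1,060² = 14.0009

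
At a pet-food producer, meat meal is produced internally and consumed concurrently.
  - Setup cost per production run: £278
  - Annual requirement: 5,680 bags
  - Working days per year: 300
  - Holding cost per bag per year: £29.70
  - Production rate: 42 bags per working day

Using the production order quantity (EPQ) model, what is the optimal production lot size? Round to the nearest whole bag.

d = 5,680/300 = 18.9333 bags/day;  effective holding cost H(1 − d/p) = 29.7·(1 − 18.9333/42) = 16.31143
Q* = √(2DS / H_eff) = √(2·5,680·278 / 16.31143) ≈ 440.01

440 bags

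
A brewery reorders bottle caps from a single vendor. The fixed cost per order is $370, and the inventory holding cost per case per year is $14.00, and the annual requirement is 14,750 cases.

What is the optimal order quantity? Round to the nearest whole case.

883 cases

Q* = √(2·D·S / H) = √(2·14,750·370 / 14) = √779,642.9 ≈ 882.97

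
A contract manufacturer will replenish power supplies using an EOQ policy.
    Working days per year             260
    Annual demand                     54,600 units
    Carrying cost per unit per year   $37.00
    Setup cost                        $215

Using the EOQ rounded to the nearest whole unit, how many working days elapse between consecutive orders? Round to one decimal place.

3.8 days

EOQ = √(2DS/H) = √(2 × 54,600 × 215 / 37)
    = √(634,540.54) ≈ 796.58 → Q = 797 units
Cycle time = (working days × Q)/D = (260 × 797) / 54,600 = 3.795 days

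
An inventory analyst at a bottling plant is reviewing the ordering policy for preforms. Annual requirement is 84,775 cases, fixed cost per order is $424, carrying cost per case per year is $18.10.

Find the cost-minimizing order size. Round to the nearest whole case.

1,993 cases

2DS/H = 2·84,775·424/18.1 = 3,971,779.01
EOQ = √3,971,779.01 ≈ 1,992.93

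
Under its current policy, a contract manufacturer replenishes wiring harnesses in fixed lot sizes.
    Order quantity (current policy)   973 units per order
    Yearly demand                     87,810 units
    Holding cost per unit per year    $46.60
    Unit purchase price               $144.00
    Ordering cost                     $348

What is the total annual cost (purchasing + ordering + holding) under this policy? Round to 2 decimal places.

$12,698,716.74

Ordering: D/Q × S = 87,810/973 × $348 = $31,405.84
Holding:  Q/2 × H = 973/2 × $46.6 = $22,670.90
Purchase cost = D·C = 87,810 × 144 = $12,644,640.00
Total = $31,405.84 + $22,670.90 + $12,644,640.00 = $12,698,716.74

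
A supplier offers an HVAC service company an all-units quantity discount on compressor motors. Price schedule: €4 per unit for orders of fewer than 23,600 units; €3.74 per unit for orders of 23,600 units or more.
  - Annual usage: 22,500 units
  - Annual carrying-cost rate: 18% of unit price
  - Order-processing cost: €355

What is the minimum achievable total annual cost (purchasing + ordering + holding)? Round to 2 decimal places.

€92,432.21

H₁ = 18%×€4 = €0.7200;  H₂ = 18%×€3.74 = €0.6732
EOQ₁ = √(2×22,500×355/0.7200) = 4,710.36  (< 23,600, feasible at tier 1)
EOQ₂ = √(2×22,500×355/0.6732) = 4,871.34  (< 23,600 → use Q = 23,600 at tier-2 price)
TC(tier 1 (EOQ₁), Q≈4,710.4) = €93,391.46
TC(tier 2, Q≈23,600.0) = €92,432.21
Minimum at tier 2: €92,432.21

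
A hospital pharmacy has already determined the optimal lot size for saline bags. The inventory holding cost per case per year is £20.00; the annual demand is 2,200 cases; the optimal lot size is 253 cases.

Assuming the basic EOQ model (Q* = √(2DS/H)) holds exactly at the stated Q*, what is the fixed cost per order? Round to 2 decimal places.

£290.95

EOQ relation: Q² = 2DS/H, so rearrange for the unknown.
S = Q²H / (2D) = 253² × 20 / (2 × 2,200) = 290.9500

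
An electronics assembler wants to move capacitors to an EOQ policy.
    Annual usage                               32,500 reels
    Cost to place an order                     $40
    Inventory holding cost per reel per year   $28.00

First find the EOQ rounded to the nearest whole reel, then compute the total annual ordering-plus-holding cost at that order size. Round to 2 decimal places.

$8,532.30

EOQ = √(2DS/H) = √(2 × 32,500 × 40 / 28)
    = √(92,857.14) ≈ 304.72 → Q = 305 reels
Ordering: D/Q × S = 32,500/305 × $40 = $4,262.30
Holding:  Q/2 × H = 305/2 × $28 = $4,270.00
Total = $4,262.30 + $4,270.00 = $8,532.30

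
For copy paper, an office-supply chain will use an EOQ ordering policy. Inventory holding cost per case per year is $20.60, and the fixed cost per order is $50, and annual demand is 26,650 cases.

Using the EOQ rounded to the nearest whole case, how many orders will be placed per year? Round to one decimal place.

74.0 orders per year

EOQ = √(2DS/H) = √(2 × 26,650 × 50 / 20.6)
    = √(129,368.93) ≈ 359.68 → Q = 360
N = D/Q = 26,650/360 ≈ 74.028 orders/yr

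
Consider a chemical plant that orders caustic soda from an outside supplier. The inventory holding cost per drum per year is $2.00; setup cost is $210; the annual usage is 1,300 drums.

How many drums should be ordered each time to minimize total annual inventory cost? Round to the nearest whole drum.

EOQ = √(2DS/H) = √(2 × 1,300 × 210 / 2)
    = √(273,000.00) ≈ 522.49

522 drums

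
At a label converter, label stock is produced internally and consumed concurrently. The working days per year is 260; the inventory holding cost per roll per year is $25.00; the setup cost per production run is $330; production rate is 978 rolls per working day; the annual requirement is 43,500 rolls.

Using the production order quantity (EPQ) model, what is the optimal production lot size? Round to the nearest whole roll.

1,177 rolls

d = 43,500/260 = 167.3077 rolls/day;  effective holding cost H(1 − d/p) = 25·(1 − 167.3077/978) = 20.72322
Q* = √(2DS / H_eff) = √(2·43,500·330 / 20.72322) ≈ 1,177.03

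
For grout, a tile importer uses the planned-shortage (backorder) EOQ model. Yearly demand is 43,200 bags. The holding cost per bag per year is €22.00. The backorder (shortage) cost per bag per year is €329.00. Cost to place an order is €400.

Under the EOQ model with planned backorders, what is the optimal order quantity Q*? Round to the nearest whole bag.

Q* = √(2DS/H) · √((H + b)/b)
   = √(2 × 43,200 × 400 / 22) · √((22 + 329) / 329)
   = 1,253.359 × 1.0329 ≈ 1,294.59

1,295 bags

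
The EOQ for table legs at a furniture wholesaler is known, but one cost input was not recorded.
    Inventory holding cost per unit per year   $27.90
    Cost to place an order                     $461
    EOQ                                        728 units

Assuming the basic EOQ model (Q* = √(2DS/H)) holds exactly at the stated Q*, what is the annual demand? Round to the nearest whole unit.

EOQ relation: Q² = 2DS/H, so rearrange for the unknown.
D = Q²H / (2S) = 728² × 27.9 / (2 × 461) = 16,037.48

16,037 units per year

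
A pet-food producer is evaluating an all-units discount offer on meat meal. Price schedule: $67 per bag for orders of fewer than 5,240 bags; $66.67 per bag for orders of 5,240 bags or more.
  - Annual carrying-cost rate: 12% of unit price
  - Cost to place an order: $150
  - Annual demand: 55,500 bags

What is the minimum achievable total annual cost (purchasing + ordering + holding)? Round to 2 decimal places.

H₁ = 12%×$67 = $8.0400;  H₂ = 12%×$66.67 = $8.0004
EOQ₁ = √(2×55,500×150/8.0400) = 1,439.06  (< 5,240, feasible at tier 1)
EOQ₂ = √(2×55,500×150/8.0004) = 1,442.62  (< 5,240 → use Q = 5,240 at tier-2 price)
TC(tier 1 (EOQ₁), Q≈1,439.1) = $3,730,070.05
TC(tier 2, Q≈5,240.0) = $3,722,734.79
Minimum at tier 2: $3,722,734.79

$3,722,734.79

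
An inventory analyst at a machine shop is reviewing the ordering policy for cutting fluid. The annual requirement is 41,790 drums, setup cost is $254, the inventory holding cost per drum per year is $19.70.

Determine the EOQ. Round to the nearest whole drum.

EOQ = √(2DS/H) = √(2 × 41,790 × 254 / 19.7)
    = √(1,077,630.46) ≈ 1,038.09

1,038 drums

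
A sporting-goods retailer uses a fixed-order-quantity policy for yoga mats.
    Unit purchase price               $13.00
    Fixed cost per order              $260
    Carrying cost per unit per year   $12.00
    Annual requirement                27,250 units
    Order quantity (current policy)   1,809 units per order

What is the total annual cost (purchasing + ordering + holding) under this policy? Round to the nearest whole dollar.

$369,021

Ordering: D/Q × S = 27,250/1,809 × $260 = $3,916.53
Holding:  Q/2 × H = 1,809/2 × $12 = $10,854.00
Purchase cost = D·C = 27,250 × 13 = $354,250.00
Total = $3,916.53 + $10,854.00 + $354,250.00 = $369,020.53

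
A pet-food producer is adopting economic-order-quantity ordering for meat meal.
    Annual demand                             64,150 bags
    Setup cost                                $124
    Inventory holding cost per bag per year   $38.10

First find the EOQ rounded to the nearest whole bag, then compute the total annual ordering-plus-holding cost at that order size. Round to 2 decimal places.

EOQ = √(2DS/H) = √(2 × 64,150 × 124 / 38.1)
    = √(417,564.30) ≈ 646.19 → Q = 646 bags
Orders/yr = 64,150/646 = 99.303; ordering cost = 99.303 × $124 = $12,313.62
Average inventory = 646/2 = 323; holding cost = 323 × $38.1 = $12,306.30
Total = $12,313.62 + $12,306.30 = $24,619.92

$24,619.92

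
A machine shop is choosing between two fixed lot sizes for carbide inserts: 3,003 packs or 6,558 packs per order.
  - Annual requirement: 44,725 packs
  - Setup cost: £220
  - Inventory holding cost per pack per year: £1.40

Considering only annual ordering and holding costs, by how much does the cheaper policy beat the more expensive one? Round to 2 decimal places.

£712.32

For each Q, cost = (D/Q)·S + (Q/2)·H.
TC(3,003) = (44,725/3,003)×220 + (3,003/2)×1.4 = £5,378.66
TC(6,558) = (44,725/6,558)×220 + (6,558/2)×1.4 = £6,090.98
|ΔTC| = |£5,378.66 − £6,090.98| = £712.32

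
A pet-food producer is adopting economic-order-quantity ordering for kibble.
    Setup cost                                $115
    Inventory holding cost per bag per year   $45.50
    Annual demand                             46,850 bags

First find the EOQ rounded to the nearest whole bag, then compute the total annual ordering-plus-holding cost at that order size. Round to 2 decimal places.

$22,142.39

2DS/H = 2·46,850·115/45.5 = 236,824.18
EOQ = √236,824.18 ≈ 486.65 → Q = 487 bags
Orders/yr = 46,850/487 = 96.201; ordering cost = 96.201 × $115 = $11,063.14
Average inventory = 487/2 = 243.5; holding cost = 243.5 × $45.5 = $11,079.25
Total = $11,063.14 + $11,079.25 = $22,142.39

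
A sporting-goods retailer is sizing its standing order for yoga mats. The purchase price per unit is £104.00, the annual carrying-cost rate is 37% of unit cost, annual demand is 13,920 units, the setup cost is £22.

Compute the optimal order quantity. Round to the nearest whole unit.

126 units

H = i·C = 0.37 × £104 = £38.4800 per unit-year
Q* = √(2·D·S / H) = √(2·13,920·22 / 38.48) = √15,916.8 ≈ 126.16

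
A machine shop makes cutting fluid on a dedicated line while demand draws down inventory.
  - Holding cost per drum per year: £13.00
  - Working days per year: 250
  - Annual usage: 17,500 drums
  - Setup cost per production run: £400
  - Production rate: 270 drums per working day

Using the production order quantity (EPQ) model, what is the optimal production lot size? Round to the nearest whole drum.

d = 17,500/250 = 70.0000 drums/day;  effective holding cost H(1 − d/p) = 13·(1 − 70.0000/270) = 9.62963
Q* = √(2DS / H_eff) = √(2·17,500·400 / 9.62963) ≈ 1,205.76

1,206 drums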